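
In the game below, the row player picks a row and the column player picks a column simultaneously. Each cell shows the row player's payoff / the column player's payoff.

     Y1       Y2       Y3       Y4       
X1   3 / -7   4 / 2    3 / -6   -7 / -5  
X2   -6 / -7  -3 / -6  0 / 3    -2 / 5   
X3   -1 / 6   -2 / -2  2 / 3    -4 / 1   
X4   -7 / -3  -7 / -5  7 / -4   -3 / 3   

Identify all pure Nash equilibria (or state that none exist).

(X1, Y2) and (X2, Y4)

Find each player's best response to every opponent strategy; NE are the intersections.
The row player's best responses — vs Y1: X1 (payoff 3); vs Y2: X1 (payoff 4); vs Y3: X4 (payoff 7); vs Y4: X2 (payoff -2).
The column player's best responses — vs X1: Y2 (payoff 2); vs X2: Y4 (payoff 5); vs X3: Y1 (payoff 6); vs X4: Y4 (payoff 3).
Mutual best responses occur at (X1, Y2) and (X2, Y4); at each, neither player gains by switching.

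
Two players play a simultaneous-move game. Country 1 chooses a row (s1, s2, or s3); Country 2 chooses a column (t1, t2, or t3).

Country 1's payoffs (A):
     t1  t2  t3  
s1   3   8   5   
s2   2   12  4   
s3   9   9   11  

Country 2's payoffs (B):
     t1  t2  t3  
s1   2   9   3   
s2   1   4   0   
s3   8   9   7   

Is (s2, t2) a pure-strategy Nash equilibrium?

Holding Country 2 at t2: Country 1 gets 12 from s2, versus 8 from s1, 9 from s3. No profitable deviation for Country 1.
Holding Country 1 at s2: Country 2 gets 4 from t2, versus 1 from t1, 0 from t3. No profitable deviation for Country 2 either.

Yes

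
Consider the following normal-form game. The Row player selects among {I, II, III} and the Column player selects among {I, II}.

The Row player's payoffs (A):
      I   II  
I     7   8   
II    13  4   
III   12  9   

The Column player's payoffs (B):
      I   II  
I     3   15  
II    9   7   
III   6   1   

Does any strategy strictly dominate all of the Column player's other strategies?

No strictly dominant strategy

Check whether one of the Column player's strategies beats all alternatives regardless of what the opponent does.
I is not dominant: against I, II gives 15 > 3.
II is not dominant: against II, I gives 9 > 7.
No single strategy is best against every opponent action.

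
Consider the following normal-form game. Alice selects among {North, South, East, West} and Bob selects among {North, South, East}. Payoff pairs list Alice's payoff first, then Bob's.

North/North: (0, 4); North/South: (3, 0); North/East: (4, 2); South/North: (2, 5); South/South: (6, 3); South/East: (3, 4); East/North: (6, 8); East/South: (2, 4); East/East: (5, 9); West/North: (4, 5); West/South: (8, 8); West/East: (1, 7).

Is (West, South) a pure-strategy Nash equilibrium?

Holding Bob at South: Alice gets 8 from West, versus 3 from North, 6 from South, 2 from East. No profitable deviation for Alice.
Holding Alice at West: Bob gets 8 from South, versus 5 from North, 7 from East. No profitable deviation for Bob either.

Yes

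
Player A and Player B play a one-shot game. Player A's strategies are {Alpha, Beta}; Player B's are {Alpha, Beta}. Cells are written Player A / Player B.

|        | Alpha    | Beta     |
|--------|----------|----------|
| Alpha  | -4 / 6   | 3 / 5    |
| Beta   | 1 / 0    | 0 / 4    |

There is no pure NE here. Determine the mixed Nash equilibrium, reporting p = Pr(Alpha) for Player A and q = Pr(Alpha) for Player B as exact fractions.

p = 4/5, q = 3/8

Each player's mixing probability is pinned down by making the *other* player indifferent.
Player B indifferent between Alpha and Beta: p·6 + (1−p)·0 = p·5 + (1−p)·4 ⟹ 0 + 6p = 4 + 1p ⟹ p = 4/5.
Player A indifferent between Alpha and Beta: q·(-4) + (1−q)·3 = q·1 + (1−q)·0 ⟹ 3 + (-7)q = 0 + 1q ⟹ q = 3/8.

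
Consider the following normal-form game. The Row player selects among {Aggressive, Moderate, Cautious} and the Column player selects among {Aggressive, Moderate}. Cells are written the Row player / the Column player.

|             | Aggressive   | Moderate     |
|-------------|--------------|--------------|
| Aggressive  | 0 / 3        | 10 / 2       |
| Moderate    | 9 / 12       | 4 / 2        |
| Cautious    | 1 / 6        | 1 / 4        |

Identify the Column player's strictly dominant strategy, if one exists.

Check whether one of the Column player's strategies beats all alternatives regardless of what the opponent does.
Aggressive strictly dominates: vs Aggressive: 3 > 2; vs Moderate: 12 > 2; vs Cautious: 6 > 4.

Aggressive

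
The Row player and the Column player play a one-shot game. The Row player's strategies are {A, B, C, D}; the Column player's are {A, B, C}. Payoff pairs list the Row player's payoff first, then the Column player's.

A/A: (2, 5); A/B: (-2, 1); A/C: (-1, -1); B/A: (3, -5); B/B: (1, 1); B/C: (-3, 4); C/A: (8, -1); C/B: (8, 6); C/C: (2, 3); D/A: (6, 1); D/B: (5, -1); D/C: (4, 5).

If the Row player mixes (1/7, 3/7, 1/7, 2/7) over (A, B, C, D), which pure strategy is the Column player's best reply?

Compute the Column player's expected payoff from each pure strategy against the given mix.
A: (1/7)·5 + (3/7)·(-5) + (1/7)·(-1) + (2/7)·1 = -9/7
B: (1/7)·1 + (3/7)·1 + (1/7)·6 + (2/7)·(-1) = 8/7
C: (1/7)·(-1) + (3/7)·4 + (1/7)·3 + (2/7)·5 = 24/7
Highest expected payoff is 24/7, from C.

C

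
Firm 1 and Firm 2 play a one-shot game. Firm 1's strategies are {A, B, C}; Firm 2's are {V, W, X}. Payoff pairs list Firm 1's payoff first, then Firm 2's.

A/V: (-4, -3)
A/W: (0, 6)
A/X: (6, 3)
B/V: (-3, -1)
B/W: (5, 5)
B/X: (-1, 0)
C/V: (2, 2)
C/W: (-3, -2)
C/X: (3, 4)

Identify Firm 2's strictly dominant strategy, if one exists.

Check whether one of Firm 2's strategies beats all alternatives regardless of what the opponent does.
V is not dominant: against A, W gives 6 > -3.
W is not dominant: against C, V gives 2 > -2.
X is not dominant: against A, W gives 6 > 3.
No single strategy is best against every opponent action.

No strictly dominant strategy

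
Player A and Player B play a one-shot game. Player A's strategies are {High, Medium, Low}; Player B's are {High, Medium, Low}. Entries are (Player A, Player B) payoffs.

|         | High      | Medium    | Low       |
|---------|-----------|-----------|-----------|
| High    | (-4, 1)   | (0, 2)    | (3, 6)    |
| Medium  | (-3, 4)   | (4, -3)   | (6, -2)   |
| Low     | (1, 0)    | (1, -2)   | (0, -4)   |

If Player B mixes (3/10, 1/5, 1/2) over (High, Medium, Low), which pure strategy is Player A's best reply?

Medium

Compute Player A's expected payoff from each pure strategy against the given mix.
High: (3/10)·(-4) + (1/5)·0 + (1/2)·3 = 3/10
Medium: (3/10)·(-3) + (1/5)·4 + (1/2)·6 = 29/10
Low: (3/10)·1 + (1/5)·1 + (1/2)·0 = 1/2
Highest expected payoff is 29/10, from Medium.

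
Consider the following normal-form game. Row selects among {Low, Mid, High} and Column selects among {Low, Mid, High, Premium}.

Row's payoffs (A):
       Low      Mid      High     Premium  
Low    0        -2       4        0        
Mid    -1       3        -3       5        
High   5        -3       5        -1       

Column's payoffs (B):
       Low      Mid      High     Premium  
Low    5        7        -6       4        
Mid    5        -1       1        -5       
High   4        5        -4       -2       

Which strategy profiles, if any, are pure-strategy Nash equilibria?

A profile is a Nash equilibrium when each player is best-responding to the other.
Row's best responses — vs Low: High (payoff 5); vs Mid: Mid (payoff 3); vs High: High (payoff 5); vs Premium: Mid (payoff 5).
Column's best responses — vs Low: Mid (payoff 7); vs Mid: Low (payoff 5); vs High: Mid (payoff 5).
No cell has both players best-responding. For instance, Row's best reply to Premium is Mid, but against Mid Column prefers Low over Premium.

There is no pure-strategy Nash equilibrium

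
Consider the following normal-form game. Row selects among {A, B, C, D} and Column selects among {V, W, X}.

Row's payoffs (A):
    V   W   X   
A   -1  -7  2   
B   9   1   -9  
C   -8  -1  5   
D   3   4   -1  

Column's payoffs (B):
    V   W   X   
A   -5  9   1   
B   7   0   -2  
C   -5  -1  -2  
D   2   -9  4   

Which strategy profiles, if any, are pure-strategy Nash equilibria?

Check mutual best responses: a cell is a NE iff neither player can gain by unilaterally deviating.
Row's best responses — vs V: B (payoff 9); vs W: D (payoff 4); vs X: C (payoff 5).
Column's best responses — vs A: W (payoff 9); vs B: V (payoff 7); vs C: W (payoff -1); vs D: X (payoff 4).
The only mutual best response is (B, V); neither player gains by switching there.

(B, V)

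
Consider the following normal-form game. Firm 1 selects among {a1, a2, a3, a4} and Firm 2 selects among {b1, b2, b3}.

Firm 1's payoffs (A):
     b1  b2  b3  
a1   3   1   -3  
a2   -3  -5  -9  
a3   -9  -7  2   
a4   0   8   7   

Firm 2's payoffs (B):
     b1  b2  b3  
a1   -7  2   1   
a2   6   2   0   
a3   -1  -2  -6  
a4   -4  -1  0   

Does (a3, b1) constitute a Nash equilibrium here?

No

Holding Firm 2 at b1: Firm 1 gets -9 from a3 but could get 3 by switching to a1. Firm 1 has a profitable deviation.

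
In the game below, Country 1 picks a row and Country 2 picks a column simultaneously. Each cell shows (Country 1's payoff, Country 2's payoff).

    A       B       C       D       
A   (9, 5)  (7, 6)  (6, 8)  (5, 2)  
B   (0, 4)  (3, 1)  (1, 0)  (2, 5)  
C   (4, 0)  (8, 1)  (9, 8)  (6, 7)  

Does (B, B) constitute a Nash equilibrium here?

Holding Country 2 at B: Country 1 gets 3 from B but could get 8 by switching to C. Country 1 has a profitable deviation.

No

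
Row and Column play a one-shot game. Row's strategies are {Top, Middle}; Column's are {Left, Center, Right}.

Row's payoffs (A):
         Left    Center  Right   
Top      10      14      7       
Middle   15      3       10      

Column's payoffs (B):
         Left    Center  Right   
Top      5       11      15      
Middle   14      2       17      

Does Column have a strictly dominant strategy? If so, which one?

Check whether one of Column's strategies beats all alternatives regardless of what the opponent does.
Right strictly dominates: vs Top: 15 > each of {5, 11}; vs Middle: 17 > each of {14, 2}.

Right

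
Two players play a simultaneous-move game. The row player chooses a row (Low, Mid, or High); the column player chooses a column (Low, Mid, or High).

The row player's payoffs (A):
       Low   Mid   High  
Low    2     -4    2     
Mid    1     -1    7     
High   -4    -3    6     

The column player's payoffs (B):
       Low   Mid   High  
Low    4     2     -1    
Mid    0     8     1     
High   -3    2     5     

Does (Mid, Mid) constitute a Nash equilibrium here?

Holding the column player at Mid: the row player gets -1 from Mid, versus -4 from Low, -3 from High. No profitable deviation for the row player.
Holding the row player at Mid: the column player gets 8 from Mid, versus 0 from Low, 1 from High. No profitable deviation for the column player either.

Yes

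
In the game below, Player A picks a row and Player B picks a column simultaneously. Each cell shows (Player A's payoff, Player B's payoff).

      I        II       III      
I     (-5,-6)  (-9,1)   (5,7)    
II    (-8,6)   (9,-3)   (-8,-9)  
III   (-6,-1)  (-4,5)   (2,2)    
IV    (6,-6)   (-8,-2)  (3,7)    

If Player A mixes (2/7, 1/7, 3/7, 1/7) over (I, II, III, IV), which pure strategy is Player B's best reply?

III

Player B's best reply maximizes expected payoff against the mix.
I: (2/7)·(-6) + (1/7)·6 + (3/7)·(-1) + (1/7)·(-6) = -15/7
II: (2/7)·1 + (1/7)·(-3) + (3/7)·5 + (1/7)·(-2) = 12/7
III: (2/7)·7 + (1/7)·(-9) + (3/7)·2 + (1/7)·7 = 18/7
Highest expected payoff is 18/7, from III.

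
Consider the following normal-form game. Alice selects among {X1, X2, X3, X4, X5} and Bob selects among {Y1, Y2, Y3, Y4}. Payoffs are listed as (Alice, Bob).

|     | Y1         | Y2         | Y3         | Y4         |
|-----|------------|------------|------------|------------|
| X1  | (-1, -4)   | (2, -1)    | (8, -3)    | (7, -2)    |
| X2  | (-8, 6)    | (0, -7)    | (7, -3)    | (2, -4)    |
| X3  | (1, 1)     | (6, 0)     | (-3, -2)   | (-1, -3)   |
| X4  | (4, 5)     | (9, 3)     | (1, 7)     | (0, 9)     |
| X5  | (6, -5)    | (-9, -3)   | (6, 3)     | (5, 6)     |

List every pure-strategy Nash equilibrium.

No pure-strategy Nash equilibrium

Check mutual best responses: a cell is a NE iff neither player can gain by unilaterally deviating.
Alice's best responses — vs Y1: X5 (payoff 6); vs Y2: X4 (payoff 9); vs Y3: X1 (payoff 8); vs Y4: X1 (payoff 7).
Bob's best responses — vs X1: Y2 (payoff -1); vs X2: Y1 (payoff 6); vs X3: Y1 (payoff 1); vs X4: Y4 (payoff 9); vs X5: Y4 (payoff 6).
No cell has both players best-responding. For instance, Alice's best reply to Y4 is X1, but against X1 Bob prefers Y2 over Y4.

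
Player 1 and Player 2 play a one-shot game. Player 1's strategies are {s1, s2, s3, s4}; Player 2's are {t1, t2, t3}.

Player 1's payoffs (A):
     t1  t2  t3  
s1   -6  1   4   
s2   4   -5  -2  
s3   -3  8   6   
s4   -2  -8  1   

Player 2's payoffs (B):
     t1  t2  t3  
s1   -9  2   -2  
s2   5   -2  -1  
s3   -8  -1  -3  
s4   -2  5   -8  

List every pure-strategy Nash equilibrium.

Check mutual best responses: a cell is a NE iff neither player can gain by unilaterally deviating.
Player 1's best responses — vs t1: s2 (payoff 4); vs t2: s3 (payoff 8); vs t3: s3 (payoff 6).
Player 2's best responses — vs s1: t2 (payoff 2); vs s2: t1 (payoff 5); vs s3: t2 (payoff -1); vs s4: t2 (payoff 5).
Mutual best responses occur at (s2, t1) and (s3, t2); at each, neither player gains by switching.

(s2, t1) and (s3, t2)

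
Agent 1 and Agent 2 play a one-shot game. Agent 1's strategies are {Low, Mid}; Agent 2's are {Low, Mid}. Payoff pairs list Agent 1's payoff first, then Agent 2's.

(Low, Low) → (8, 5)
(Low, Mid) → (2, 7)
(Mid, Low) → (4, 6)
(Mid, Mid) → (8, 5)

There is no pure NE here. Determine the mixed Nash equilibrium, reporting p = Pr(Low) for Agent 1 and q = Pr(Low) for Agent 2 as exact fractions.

p = 1/3, q = 3/5

In a mixed NE each player is indifferent between their pure strategies, so the opponent's mix sets the indifference.
Agent 2 indifferent between Low and Mid: p·5 + (1−p)·6 = p·7 + (1−p)·5 ⟹ 6 + (-1)p = 5 + 2p ⟹ p = 1/3.
Agent 1 indifferent between Low and Mid: q·8 + (1−q)·2 = q·4 + (1−q)·8 ⟹ 2 + 6q = 8 + (-4)q ⟹ q = 3/5.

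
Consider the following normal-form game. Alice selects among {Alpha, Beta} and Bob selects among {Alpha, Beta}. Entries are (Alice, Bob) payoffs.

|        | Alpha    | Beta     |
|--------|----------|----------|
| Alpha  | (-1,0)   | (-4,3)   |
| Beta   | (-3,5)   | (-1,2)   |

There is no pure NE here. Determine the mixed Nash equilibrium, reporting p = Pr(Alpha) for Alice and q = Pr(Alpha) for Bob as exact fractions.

In a mixed NE each player is indifferent between their pure strategies, so the opponent's mix sets the indifference.
Bob indifferent between Alpha and Beta: p·0 + (1−p)·5 = p·3 + (1−p)·2 ⟹ 5 + (-5)p = 2 + 1p ⟹ p = 1/2.
Alice indifferent between Alpha and Beta: q·(-1) + (1−q)·(-4) = q·(-3) + (1−q)·(-1) ⟹ (-4) + 3q = (-1) + (-2)q ⟹ q = 3/5.

p = 1/2, q = 3/5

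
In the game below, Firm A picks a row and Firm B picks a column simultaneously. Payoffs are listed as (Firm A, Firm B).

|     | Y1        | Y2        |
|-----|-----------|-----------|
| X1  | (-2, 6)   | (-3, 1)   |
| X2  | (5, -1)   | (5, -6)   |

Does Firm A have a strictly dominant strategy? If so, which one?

A strategy is strictly dominant if it gives Firm A a strictly higher payoff than every other strategy, against every choice by the opponent.
X2 strictly dominates: vs Y1: 5 > -2; vs Y2: 5 > -3.

X2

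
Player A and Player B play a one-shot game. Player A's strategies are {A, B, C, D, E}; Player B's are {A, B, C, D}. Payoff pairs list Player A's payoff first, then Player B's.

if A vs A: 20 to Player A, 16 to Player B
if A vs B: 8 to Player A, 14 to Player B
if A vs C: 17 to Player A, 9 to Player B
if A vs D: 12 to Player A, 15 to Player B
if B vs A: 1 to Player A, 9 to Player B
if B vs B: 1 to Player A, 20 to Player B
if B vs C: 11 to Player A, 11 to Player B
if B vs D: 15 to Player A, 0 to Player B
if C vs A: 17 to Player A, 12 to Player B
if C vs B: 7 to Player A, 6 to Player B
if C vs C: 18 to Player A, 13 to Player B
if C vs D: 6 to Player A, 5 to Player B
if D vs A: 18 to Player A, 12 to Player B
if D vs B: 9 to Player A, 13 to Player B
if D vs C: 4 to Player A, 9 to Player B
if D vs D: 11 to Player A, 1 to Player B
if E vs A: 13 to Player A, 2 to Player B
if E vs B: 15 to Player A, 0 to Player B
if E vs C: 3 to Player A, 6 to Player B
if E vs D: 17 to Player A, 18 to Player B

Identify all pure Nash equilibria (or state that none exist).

(A, A), (C, C), and (E, D)

Find each player's best response to every opponent strategy; NE are the intersections.
Player A's best responses — vs A: A (payoff 20); vs B: E (payoff 15); vs C: C (payoff 18); vs D: E (payoff 17).
Player B's best responses — vs A: A (payoff 16); vs B: B (payoff 20); vs C: C (payoff 13); vs D: B (payoff 13); vs E: D (payoff 18).
Mutual best responses occur at (A, A), (C, C), and (E, D); at each, neither player gains by switching.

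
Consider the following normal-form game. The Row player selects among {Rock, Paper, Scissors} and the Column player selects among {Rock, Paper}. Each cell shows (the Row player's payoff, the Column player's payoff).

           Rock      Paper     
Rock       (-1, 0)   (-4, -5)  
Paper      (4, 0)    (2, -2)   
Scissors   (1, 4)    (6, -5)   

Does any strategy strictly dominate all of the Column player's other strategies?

Rock

A strategy is strictly dominant if it gives the Column player a strictly higher payoff than every other strategy, against every choice by the opponent.
Rock strictly dominates: vs Rock: 0 > -5; vs Paper: 0 > -2; vs Scissors: 4 > -5.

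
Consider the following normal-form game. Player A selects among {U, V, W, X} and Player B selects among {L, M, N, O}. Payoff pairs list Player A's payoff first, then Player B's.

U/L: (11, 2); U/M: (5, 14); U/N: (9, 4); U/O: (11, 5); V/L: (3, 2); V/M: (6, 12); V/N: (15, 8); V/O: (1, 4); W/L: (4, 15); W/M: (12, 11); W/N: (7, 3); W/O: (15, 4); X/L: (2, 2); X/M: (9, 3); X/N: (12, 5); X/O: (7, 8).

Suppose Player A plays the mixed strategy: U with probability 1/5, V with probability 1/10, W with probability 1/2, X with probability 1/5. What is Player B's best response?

Player B's best reply maximizes expected payoff against the mix.
L: (1/5)·2 + (1/10)·2 + (1/2)·15 + (1/5)·2 = 17/2
M: (1/5)·14 + (1/10)·12 + (1/2)·11 + (1/5)·3 = 101/10
N: (1/5)·4 + (1/10)·8 + (1/2)·3 + (1/5)·5 = 41/10
O: (1/5)·5 + (1/10)·4 + (1/2)·4 + (1/5)·8 = 5
Highest expected payoff is 101/10, from M.

M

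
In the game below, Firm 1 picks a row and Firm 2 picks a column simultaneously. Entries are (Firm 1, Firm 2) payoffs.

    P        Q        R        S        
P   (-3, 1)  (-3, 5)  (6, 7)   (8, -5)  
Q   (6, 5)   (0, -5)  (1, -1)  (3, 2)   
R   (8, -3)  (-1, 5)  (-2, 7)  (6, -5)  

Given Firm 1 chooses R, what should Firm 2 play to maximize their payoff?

With Firm 1 fixed at R, Firm 2's payoffs are: P → -3, Q → 5, R → 7, S → -5.
The maximum is 7, achieved by R.

R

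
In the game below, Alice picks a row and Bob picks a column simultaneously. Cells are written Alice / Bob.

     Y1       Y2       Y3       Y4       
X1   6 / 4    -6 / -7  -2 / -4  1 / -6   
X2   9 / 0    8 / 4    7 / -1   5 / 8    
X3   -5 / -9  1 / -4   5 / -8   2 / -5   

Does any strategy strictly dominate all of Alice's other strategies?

Check whether one of Alice's strategies beats all alternatives regardless of what the opponent does.
X2 strictly dominates: vs Y1: 9 > each of {6, -5}; vs Y2: 8 > each of {-6, 1}; vs Y3: 7 > each of {-2, 5}; vs Y4: 5 > each of {1, 2}.

X2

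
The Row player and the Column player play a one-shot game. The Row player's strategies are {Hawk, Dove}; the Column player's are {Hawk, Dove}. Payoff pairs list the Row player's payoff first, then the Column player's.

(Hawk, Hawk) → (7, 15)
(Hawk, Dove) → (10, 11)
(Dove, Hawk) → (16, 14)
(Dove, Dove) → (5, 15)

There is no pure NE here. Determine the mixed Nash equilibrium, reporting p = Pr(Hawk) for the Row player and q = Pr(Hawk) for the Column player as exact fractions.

In a mixed NE each player is indifferent between their pure strategies, so the opponent's mix sets the indifference.
The Column player indifferent between Hawk and Dove: p·15 + (1−p)·14 = p·11 + (1−p)·15 ⟹ 14 + 1p = 15 + (-4)p ⟹ p = 1/5.
The Row player indifferent between Hawk and Dove: q·7 + (1−q)·10 = q·16 + (1−q)·5 ⟹ 10 + (-3)q = 5 + 11q ⟹ q = 5/14.

p = 1/5, q = 5/14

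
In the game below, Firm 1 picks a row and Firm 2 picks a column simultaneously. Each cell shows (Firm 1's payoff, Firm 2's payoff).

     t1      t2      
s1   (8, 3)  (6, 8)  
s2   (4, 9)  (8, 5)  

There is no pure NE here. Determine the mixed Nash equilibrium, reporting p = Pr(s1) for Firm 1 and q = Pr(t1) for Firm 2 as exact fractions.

In a mixed NE each player is indifferent between their pure strategies, so the opponent's mix sets the indifference.
Firm 2 indifferent between t1 and t2: p·3 + (1−p)·9 = p·8 + (1−p)·5 ⟹ 9 + (-6)p = 5 + 3p ⟹ p = 4/9.
Firm 1 indifferent between s1 and s2: q·8 + (1−q)·6 = q·4 + (1−q)·8 ⟹ 6 + 2q = 8 + (-4)q ⟹ q = 1/3.

p = 4/9, q = 1/3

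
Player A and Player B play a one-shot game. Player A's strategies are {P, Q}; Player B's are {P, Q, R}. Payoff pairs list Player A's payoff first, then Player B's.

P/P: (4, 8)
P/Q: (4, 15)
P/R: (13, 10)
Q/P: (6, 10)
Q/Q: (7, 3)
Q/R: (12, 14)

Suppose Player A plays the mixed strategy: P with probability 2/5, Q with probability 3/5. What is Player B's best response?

Player B's best reply maximizes expected payoff against the mix.
P: (2/5)·8 + (3/5)·10 = 46/5
Q: (2/5)·15 + (3/5)·3 = 39/5
R: (2/5)·10 + (3/5)·14 = 62/5
Highest expected payoff is 62/5, from R.

R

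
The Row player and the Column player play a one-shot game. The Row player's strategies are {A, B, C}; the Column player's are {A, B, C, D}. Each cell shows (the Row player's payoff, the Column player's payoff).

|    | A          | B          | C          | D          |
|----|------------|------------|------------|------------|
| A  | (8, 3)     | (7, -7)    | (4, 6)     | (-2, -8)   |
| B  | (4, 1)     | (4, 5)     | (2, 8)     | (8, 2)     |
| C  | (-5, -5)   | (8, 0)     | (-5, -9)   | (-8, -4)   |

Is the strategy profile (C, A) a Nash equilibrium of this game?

No

Holding the Column player at A: the Row player gets -5 from C but could get 8 by switching to A. The Row player has a profitable deviation.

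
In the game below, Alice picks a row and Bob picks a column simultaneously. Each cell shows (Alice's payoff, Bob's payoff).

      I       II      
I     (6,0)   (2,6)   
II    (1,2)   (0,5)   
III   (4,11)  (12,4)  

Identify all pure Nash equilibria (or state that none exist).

A profile is a Nash equilibrium when each player is best-responding to the other.
Alice's best responses — vs I: I (payoff 6); vs II: III (payoff 12).
Bob's best responses — vs I: II (payoff 6); vs II: II (payoff 5); vs III: I (payoff 11).
No cell has both players best-responding. For instance, Alice's best reply to I is I, but against I Bob prefers II over I.

There is no pure-strategy Nash equilibrium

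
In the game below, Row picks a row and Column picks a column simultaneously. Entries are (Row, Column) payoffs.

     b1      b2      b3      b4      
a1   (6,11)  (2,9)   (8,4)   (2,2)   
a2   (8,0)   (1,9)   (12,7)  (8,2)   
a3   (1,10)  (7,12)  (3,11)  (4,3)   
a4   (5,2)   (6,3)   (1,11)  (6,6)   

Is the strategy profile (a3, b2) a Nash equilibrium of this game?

Yes

Holding Column at b2: Row gets 7 from a3, versus 2 from a1, 1 from a2, 6 from a4. No profitable deviation for Row.
Holding Row at a3: Column gets 12 from b2, versus 10 from b1, 11 from b3, 3 from b4. No profitable deviation for Column either.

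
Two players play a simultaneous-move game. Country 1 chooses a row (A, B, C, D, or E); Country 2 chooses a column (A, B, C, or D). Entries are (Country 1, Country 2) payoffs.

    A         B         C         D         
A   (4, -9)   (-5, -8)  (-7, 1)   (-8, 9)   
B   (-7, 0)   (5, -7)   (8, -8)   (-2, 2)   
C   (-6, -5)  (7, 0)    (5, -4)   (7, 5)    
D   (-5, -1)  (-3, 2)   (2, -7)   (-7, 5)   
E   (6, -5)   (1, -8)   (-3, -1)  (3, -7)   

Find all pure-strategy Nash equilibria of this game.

(C, D)

Find each player's best response to every opponent strategy; NE are the intersections.
Country 1's best responses — vs A: E (payoff 6); vs B: C (payoff 7); vs C: B (payoff 8); vs D: C (payoff 7).
Country 2's best responses — vs A: D (payoff 9); vs B: D (payoff 2); vs C: D (payoff 5); vs D: D (payoff 5); vs E: C (payoff -1).
The only mutual best response is (C, D); neither player gains by switching there.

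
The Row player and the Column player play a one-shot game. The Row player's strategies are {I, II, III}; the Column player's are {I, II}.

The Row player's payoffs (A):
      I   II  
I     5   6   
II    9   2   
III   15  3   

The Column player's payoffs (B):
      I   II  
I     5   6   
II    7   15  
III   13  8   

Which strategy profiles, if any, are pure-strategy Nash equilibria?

A profile is a Nash equilibrium when each player is best-responding to the other.
The Row player's best responses — vs I: III (payoff 15); vs II: I (payoff 6).
The Column player's best responses — vs I: II (payoff 6); vs II: II (payoff 15); vs III: I (payoff 13).
Mutual best responses occur at (I, II) and (III, I); at each, neither player gains by switching.

(I, II) and (III, I)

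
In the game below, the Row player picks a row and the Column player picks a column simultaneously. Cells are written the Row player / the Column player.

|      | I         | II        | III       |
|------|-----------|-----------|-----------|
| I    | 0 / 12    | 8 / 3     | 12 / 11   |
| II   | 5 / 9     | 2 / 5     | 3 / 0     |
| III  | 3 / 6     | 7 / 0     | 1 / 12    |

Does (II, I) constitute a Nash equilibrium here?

Holding the Column player at I: the Row player gets 5 from II, versus 0 from I, 3 from III. No profitable deviation for the Row player.
Holding the Row player at II: the Column player gets 9 from I, versus 5 from II, 0 from III. No profitable deviation for the Column player either.

Yes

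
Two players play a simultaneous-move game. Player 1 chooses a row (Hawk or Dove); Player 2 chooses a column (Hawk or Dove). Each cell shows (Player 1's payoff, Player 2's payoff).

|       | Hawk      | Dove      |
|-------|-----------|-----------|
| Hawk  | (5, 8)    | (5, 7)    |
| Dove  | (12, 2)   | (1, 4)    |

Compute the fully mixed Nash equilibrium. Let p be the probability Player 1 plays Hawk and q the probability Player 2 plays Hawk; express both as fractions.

p = 2/3, q = 4/11

Each player's mixing probability is pinned down by making the *other* player indifferent.
Player 2 indifferent between Hawk and Dove: p·8 + (1−p)·2 = p·7 + (1−p)·4 ⟹ 2 + 6p = 4 + 3p ⟹ p = 2/3.
Player 1 indifferent between Hawk and Dove: q·5 + (1−q)·5 = q·12 + (1−q)·1 ⟹ 5 + 0q = 1 + 11q ⟹ q = 4/11.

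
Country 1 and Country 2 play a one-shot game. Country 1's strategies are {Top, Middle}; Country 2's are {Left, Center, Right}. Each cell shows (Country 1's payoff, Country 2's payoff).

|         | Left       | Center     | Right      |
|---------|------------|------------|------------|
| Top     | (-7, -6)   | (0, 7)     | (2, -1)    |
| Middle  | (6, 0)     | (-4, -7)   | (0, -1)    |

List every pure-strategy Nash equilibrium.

A profile is a Nash equilibrium when each player is best-responding to the other.
Country 1's best responses — vs Left: Middle (payoff 6); vs Center: Top (payoff 0); vs Right: Top (payoff 2).
Country 2's best responses — vs Top: Center (payoff 7); vs Middle: Left (payoff 0).
Mutual best responses occur at (Top, Center) and (Middle, Left); at each, neither player gains by switching.

(Top, Center) and (Middle, Left)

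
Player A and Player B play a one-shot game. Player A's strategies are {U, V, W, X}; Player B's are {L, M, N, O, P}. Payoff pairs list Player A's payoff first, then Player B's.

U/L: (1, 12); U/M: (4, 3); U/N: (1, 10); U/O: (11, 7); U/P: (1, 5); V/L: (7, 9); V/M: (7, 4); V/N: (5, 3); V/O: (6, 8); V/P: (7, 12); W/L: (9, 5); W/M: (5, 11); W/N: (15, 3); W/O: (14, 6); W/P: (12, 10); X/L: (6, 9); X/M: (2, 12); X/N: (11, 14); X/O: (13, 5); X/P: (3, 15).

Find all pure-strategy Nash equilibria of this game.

Find each player's best response to every opponent strategy; NE are the intersections.
Player A's best responses — vs L: W (payoff 9); vs M: V (payoff 7); vs N: W (payoff 15); vs O: W (payoff 14); vs P: W (payoff 12).
Player B's best responses — vs U: L (payoff 12); vs V: P (payoff 12); vs W: M (payoff 11); vs X: P (payoff 15).
No cell has both players best-responding. For instance, Player A's best reply to P is W, but against W Player B prefers M over P.

None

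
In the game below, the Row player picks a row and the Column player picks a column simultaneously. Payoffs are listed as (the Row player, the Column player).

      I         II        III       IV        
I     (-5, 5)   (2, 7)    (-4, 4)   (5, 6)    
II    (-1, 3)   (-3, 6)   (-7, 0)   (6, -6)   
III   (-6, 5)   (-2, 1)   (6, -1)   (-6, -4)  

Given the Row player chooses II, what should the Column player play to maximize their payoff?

With the Row player fixed at II, the Column player's payoffs are: I → 3, II → 6, III → 0, IV → -6.
The maximum is 6, achieved by II.

II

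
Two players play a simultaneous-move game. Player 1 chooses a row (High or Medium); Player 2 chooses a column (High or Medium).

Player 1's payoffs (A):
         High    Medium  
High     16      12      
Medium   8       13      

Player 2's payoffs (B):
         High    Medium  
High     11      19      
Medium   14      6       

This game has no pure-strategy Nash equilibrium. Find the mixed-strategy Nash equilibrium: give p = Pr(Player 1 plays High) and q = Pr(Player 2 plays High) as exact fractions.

In a mixed NE each player is indifferent between their pure strategies, so the opponent's mix sets the indifference.
Player 2 indifferent between High and Medium: p·11 + (1−p)·14 = p·19 + (1−p)·6 ⟹ 14 + (-3)p = 6 + 13p ⟹ p = 1/2.
Player 1 indifferent between High and Medium: q·16 + (1−q)·12 = q·8 + (1−q)·13 ⟹ 12 + 4q = 13 + (-5)q ⟹ q = 1/9.

p = 1/2, q = 1/9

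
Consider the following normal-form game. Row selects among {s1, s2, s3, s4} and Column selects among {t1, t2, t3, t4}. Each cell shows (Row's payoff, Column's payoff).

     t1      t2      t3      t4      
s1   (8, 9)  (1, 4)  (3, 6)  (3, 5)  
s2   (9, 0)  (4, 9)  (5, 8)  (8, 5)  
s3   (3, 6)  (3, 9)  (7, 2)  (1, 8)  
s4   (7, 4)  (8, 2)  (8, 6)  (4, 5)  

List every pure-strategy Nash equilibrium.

Find each player's best response to every opponent strategy; NE are the intersections.
Row's best responses — vs t1: s2 (payoff 9); vs t2: s4 (payoff 8); vs t3: s4 (payoff 8); vs t4: s2 (payoff 8).
Column's best responses — vs s1: t1 (payoff 9); vs s2: t2 (payoff 9); vs s3: t2 (payoff 9); vs s4: t3 (payoff 6).
The only mutual best response is (s4, t3); neither player gains by switching there.

(s4, t3)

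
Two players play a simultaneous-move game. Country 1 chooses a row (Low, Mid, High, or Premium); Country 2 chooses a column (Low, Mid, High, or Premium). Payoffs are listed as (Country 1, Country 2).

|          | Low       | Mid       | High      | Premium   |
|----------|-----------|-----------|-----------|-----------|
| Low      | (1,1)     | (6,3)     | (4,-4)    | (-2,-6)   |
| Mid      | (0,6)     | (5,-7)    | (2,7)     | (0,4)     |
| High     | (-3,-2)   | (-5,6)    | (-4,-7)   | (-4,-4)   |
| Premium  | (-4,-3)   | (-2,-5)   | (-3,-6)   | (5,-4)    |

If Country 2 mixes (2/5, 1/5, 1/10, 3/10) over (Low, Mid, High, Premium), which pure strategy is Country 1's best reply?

Low

Country 1's best reply maximizes expected payoff against the mix.
Low: (2/5)·1 + (1/5)·6 + (1/10)·4 + (3/10)·(-2) = 7/5
Mid: (2/5)·0 + (1/5)·5 + (1/10)·2 + (3/10)·0 = 6/5
High: (2/5)·(-3) + (1/5)·(-5) + (1/10)·(-4) + (3/10)·(-4) = -19/5
Premium: (2/5)·(-4) + (1/5)·(-2) + (1/10)·(-3) + (3/10)·5 = -4/5
Highest expected payoff is 7/5, from Low.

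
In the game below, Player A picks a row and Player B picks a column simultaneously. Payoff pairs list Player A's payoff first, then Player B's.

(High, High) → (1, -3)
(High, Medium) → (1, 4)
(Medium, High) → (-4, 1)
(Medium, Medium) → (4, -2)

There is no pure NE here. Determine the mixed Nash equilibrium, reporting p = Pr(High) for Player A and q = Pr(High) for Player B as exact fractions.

Each player's mixing probability is pinned down by making the *other* player indifferent.
Player B indifferent between High and Medium: p·(-3) + (1−p)·1 = p·4 + (1−p)·(-2) ⟹ 1 + (-4)p = (-2) + 6p ⟹ p = 3/10.
Player A indifferent between High and Medium: q·1 + (1−q)·1 = q·(-4) + (1−q)·4 ⟹ 1 + 0q = 4 + (-8)q ⟹ q = 3/8.

p = 3/10, q = 3/8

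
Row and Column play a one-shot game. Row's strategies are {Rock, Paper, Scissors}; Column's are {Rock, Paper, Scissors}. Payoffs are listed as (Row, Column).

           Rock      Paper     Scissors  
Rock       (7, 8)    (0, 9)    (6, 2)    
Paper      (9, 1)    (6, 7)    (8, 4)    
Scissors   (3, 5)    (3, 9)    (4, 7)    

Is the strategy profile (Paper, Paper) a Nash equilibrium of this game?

Holding Column at Paper: Row gets 6 from Paper, versus 0 from Rock, 3 from Scissors. No profitable deviation for Row.
Holding Row at Paper: Column gets 7 from Paper, versus 1 from Rock, 4 from Scissors. No profitable deviation for Column either.

Yes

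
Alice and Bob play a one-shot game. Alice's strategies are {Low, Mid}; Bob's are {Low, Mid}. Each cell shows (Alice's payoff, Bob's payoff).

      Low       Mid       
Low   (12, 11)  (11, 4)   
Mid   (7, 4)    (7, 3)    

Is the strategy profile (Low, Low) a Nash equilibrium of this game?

Holding Bob at Low: Alice gets 12 from Low, versus 7 from Mid. No profitable deviation for Alice.
Holding Alice at Low: Bob gets 11 from Low, versus 4 from Mid. No profitable deviation for Bob either.

Yes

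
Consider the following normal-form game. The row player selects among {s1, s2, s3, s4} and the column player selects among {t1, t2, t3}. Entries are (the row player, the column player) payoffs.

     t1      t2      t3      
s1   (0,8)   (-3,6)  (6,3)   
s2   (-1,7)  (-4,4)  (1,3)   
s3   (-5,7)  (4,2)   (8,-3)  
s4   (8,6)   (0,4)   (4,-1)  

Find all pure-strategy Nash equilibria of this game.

A profile is a Nash equilibrium when each player is best-responding to the other.
The row player's best responses — vs t1: s4 (payoff 8); vs t2: s3 (payoff 4); vs t3: s3 (payoff 8).
The column player's best responses — vs s1: t1 (payoff 8); vs s2: t1 (payoff 7); vs s3: t1 (payoff 7); vs s4: t1 (payoff 6).
The only mutual best response is (s4, t1); neither player gains by switching there.

(s4, t1)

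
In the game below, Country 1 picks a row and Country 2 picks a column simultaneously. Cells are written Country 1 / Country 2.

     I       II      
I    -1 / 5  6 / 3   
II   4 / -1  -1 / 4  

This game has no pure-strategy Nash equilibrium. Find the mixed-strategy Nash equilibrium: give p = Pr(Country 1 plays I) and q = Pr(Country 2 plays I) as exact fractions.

p = 5/7, q = 7/12

Each player's mixing probability is pinned down by making the *other* player indifferent.
Country 2 indifferent between I and II: p·5 + (1−p)·(-1) = p·3 + (1−p)·4 ⟹ (-1) + 6p = 4 + (-1)p ⟹ p = 5/7.
Country 1 indifferent between I and II: q·(-1) + (1−q)·6 = q·4 + (1−q)·(-1) ⟹ 6 + (-7)q = (-1) + 5q ⟹ q = 7/12.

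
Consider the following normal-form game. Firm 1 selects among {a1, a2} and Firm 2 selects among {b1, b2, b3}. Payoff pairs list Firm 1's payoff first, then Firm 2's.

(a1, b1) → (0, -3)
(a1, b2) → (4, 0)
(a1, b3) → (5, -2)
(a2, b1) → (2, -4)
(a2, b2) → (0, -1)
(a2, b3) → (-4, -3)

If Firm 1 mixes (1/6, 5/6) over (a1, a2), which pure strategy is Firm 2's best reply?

b2

Firm 2's best reply maximizes expected payoff against the mix.
b1: (1/6)·(-3) + (5/6)·(-4) = -23/6
b2: (1/6)·0 + (5/6)·(-1) = -5/6
b3: (1/6)·(-2) + (5/6)·(-3) = -17/6
Highest expected payoff is -5/6, from b2.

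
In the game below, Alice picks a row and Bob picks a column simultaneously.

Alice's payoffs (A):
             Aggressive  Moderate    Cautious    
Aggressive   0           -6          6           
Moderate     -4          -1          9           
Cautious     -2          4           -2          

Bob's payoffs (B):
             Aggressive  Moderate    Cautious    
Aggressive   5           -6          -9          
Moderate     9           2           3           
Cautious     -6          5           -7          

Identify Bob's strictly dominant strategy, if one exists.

Check whether one of Bob's strategies beats all alternatives regardless of what the opponent does.
Aggressive is not dominant: against Cautious, Moderate gives 5 > -6.
Moderate is not dominant: against Aggressive, Aggressive gives 5 > -6.
Cautious is not dominant: against Aggressive, Aggressive gives 5 > -9.
No single strategy is best against every opponent action.

None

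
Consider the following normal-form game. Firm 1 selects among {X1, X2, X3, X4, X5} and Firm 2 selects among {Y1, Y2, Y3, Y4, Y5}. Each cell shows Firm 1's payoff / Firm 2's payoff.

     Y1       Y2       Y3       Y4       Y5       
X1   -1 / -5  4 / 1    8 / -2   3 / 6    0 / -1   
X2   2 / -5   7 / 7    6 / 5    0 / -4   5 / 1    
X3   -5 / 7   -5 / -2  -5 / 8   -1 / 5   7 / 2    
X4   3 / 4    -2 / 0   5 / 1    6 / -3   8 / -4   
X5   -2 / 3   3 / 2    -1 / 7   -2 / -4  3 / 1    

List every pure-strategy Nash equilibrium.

Find each player's best response to every opponent strategy; NE are the intersections.
Firm 1's best responses — vs Y1: X4 (payoff 3); vs Y2: X2 (payoff 7); vs Y3: X1 (payoff 8); vs Y4: X4 (payoff 6); vs Y5: X4 (payoff 8).
Firm 2's best responses — vs X1: Y4 (payoff 6); vs X2: Y2 (payoff 7); vs X3: Y3 (payoff 8); vs X4: Y1 (payoff 4); vs X5: Y3 (payoff 7).
Mutual best responses occur at (X2, Y2) and (X4, Y1); at each, neither player gains by switching.

(X2, Y2) and (X4, Y1)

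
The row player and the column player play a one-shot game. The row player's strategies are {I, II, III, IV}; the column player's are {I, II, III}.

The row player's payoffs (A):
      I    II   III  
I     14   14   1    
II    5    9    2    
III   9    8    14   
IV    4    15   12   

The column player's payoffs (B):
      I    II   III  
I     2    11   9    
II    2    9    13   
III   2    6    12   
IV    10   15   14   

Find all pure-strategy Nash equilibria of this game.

A profile is a Nash equilibrium when each player is best-responding to the other.
The row player's best responses — vs I: I (payoff 14); vs II: IV (payoff 15); vs III: III (payoff 14).
The column player's best responses — vs I: II (payoff 11); vs II: III (payoff 13); vs III: III (payoff 12); vs IV: II (payoff 15).
Mutual best responses occur at (III, III) and (IV, II); at each, neither player gains by switching.

(III, III) and (IV, II)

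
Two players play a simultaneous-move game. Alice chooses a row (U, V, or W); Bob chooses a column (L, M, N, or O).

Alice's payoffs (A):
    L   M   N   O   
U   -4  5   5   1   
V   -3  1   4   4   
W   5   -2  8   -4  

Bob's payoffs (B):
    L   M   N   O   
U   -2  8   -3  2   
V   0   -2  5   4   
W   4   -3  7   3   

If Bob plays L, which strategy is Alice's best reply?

With Bob fixed at L, Alice's payoffs are: U → -4, V → -3, W → 5.
The maximum is 5, achieved by W.

W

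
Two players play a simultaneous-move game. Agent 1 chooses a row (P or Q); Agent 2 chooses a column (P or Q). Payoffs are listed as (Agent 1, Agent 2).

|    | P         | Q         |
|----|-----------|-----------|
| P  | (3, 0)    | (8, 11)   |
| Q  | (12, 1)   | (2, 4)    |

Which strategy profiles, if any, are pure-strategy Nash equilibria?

(P, Q)

A profile is a Nash equilibrium when each player is best-responding to the other.
Agent 1's best responses — vs P: Q (payoff 12); vs Q: P (payoff 8).
Agent 2's best responses — vs P: Q (payoff 11); vs Q: Q (payoff 4).
The only mutual best response is (P, Q); neither player gains by switching there.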